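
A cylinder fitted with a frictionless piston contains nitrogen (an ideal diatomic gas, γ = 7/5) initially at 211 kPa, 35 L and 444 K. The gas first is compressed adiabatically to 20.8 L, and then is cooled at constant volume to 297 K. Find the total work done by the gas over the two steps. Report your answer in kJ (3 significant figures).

W_total ≈ -4.27 kJ

Step 1 (adiabatic): W = (P₁V₁ − P₂V₂)/(γ−1) = (7385 − 9094)/0.4 = -4272 J.
Step 2 (isochoric): W = 0 (constant volume).
W_total = -4272 + 0 = -4272 J.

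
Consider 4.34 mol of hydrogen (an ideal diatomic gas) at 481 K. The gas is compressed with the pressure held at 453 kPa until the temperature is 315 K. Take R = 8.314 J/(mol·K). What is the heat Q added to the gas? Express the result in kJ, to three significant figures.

Isobaric: W = nRΔT = (4.34)(8.314)(-166) = -5990 J.
ΔU = nCᵥΔT with Cᵥ = 5R/2: ΔU = (4.34)(20.79)(-166) = -14974 J.
Q = ΔU + W = -14974 − 5990 = -20964 J.

Q ≈ -21.0 kJ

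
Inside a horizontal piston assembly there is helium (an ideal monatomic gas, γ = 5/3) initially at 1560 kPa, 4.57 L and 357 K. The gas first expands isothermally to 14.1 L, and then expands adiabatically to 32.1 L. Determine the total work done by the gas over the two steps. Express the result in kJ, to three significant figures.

Step 1 (isothermal): W = P₁V₁ ln(V₂/V₁) = (7129) ln(14.1/4.57) = 8032 J.
After step 1: P = 505.6 kPa, V = 14.1 L, T = 357 K.
Step 2 (adiabatic): W = (P₁V₁ − P₂V₂)/(γ−1) = (7129 − 4120)/0.667 = 4514 J.
W_total = 8032 + 4514 = 12547 J.

W_total ≈ 12.5 kJ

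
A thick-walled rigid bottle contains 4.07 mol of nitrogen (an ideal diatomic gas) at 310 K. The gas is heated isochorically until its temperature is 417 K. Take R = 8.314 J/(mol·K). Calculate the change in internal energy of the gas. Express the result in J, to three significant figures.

ΔU ≈ 9050 J

Constant volume ⇒ W = 0, so Q = ΔU = nCᵥΔT with Cᵥ = 5R/2 = 20.79 J/(mol·K).
ΔU = (4.07)(20.79)(417 − 310) = 9052 J.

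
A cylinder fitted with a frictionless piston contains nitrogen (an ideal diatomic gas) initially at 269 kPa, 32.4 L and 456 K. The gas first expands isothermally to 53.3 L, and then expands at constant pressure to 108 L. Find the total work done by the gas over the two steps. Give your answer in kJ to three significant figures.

Step 1 (isothermal): W = P₁V₁ ln(V₂/V₁) = (8716) ln(53.3/32.4) = 4338 J.
After step 1: P = 163.5 kPa, V = 53.3 L, T = 456 K.
Step 2 (isobaric): W = PΔV = (163.5 kPa)(108 − 53.3 L) = 8945 J.
W_total = 4338 + 8945 = 13283 J.

W_total ≈ 13.3 kJ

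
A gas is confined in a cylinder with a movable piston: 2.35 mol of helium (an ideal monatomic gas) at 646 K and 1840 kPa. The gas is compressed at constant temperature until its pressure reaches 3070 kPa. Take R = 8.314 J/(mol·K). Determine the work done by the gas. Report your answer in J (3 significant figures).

W ≈ -6460 J

Isothermal process: W = nRT ln(V₂/V₁) = nRT ln(P₁/P₂).
W = (2.35)(8.314)(646) × ln(1840/3070)
  = 12621 × ln(0.5993) = 12621 × -0.5119
W_by_gas = -6461 J.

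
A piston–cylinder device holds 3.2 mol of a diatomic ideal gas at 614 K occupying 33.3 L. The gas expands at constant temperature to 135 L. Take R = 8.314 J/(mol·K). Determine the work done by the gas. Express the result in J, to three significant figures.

W ≈ 22900 J

Isothermal: W = nRT ln(V₂/V₁).
W = (3.2)(8.314)(614) × ln(135/33.3)
  = 16335 × 1.4
W_by_gas = 22865 J.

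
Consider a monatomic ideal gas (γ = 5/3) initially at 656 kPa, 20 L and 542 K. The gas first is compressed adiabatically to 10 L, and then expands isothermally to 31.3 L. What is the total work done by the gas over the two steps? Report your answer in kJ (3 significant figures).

W_total ≈ 12.2 kJ

Step 1 (adiabatic): W = (P₁V₁ − P₂V₂)/(γ−1) = (13120 − 20827)/0.667 = -11560 J.
After step 1: P = 2083 kPa, V = 10 L, T = 860.4 K.
Step 2 (isothermal): W = P₁V₁ ln(V₂/V₁) = (20827) ln(31.3/10) = 23764 J.
W_total = -11560 + 23764 = 12204 J.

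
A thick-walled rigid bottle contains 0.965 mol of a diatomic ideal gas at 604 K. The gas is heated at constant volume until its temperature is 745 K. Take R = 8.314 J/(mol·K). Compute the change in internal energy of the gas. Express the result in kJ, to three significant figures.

ΔU ≈ 2.83 kJ

Constant volume ⇒ W = 0, so Q = ΔU = nCᵥΔT with Cᵥ = 5R/2 = 20.79 J/(mol·K).
ΔU = (0.965)(20.79)(745 − 604) = 2828 J.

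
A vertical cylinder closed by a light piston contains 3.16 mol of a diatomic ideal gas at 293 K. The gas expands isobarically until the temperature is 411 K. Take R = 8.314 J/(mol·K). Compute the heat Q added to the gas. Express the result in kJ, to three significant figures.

Isobaric: W = nRΔT = (3.16)(8.314)(118) = 3100 J.
ΔU = nCᵥΔT with Cᵥ = 5R/2: ΔU = (3.16)(20.79)(118) = 7750 J.
Q = ΔU + W = 7750 + 3100 = 10850 J.

Q ≈ 10.9 kJ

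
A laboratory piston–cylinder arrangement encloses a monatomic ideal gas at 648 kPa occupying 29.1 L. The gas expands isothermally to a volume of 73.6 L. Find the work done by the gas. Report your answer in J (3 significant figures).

Isothermal: W = nRT ln(V₂/V₁) = P₁V₁ ln(V₂/V₁).
P₁V₁ = (648 kPa)(29.1 L) = 18857 J.
W = 18857 × ln(73.6/29.1) = 18857 × 0.9279
W_by_gas = 17497 J.

W ≈ 17500 J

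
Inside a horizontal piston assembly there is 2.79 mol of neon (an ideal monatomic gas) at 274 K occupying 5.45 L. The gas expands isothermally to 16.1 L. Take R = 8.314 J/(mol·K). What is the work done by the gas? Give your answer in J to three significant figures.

Isothermal: W = nRT ln(V₂/V₁).
W = (2.79)(8.314)(274) × ln(16.1/5.45)
  = 6356 × 1.083
W_by_gas = 6885 J.

W ≈ 6880 J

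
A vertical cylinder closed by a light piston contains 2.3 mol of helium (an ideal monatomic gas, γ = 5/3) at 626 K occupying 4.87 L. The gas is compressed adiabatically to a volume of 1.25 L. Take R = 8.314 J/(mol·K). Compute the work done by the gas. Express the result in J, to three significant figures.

W ≈ -26500 J

Adiabatic: TV^(γ−1) = const with γ = 5/3.
T₂ = T₁ (V₁/V₂)^(γ−1) = 626 × (4.87/1.25)^0.667 = 626 × 2.476 = 1550 K.
W_by = nCᵥ(T₁ − T₂) = (2.3)(12.47)(626 − 1550) = -26502 J.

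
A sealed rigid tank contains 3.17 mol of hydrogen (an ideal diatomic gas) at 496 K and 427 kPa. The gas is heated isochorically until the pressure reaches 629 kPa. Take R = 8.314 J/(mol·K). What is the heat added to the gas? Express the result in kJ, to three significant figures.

Q ≈ 15.5 kJ

Constant volume ⇒ W = 0, so Q = ΔU = nCᵥΔT with Cᵥ = 5R/2 = 20.79 J/(mol·K).
At constant V, T₂/T₁ = P₂/P₁ ⇒ ΔT = T₁(P₂/P₁ − 1) = 496·(629/427 − 1) = 234.6 K.
ΔU = (3.17)(20.79)(234.6) = 15460 J.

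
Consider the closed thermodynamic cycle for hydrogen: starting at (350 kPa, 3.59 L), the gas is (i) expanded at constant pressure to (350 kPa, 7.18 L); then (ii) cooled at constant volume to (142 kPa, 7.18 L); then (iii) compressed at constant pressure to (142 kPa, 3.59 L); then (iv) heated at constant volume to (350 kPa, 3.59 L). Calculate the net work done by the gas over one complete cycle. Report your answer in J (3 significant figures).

W_net ≈ 747 J

Constant-volume legs do no work.
W(i) = (350)(7.18 − 3.59) = 1256 J; W(iii) = (142)(3.59 − 7.18) = -509.8 J.
W_net = 1256 − 509.8 = 746.7 J (the clockwise enclosed area).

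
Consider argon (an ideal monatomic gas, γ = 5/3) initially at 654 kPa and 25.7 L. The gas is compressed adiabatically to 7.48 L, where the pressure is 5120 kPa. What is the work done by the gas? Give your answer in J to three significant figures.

Adiabatic: W = (P₁V₁ − P₂V₂)/(γ − 1) with γ = 5/3.
P₁V₁ = 16808 J, P₂V₂ = 38298 J.
W = (16808 − 38298) / 0.6667 = -32235 J.

W ≈ -32200 J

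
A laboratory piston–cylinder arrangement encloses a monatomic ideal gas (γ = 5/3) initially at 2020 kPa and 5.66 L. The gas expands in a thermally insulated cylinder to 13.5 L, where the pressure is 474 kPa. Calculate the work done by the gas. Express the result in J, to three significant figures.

Adiabatic: W = (P₁V₁ − P₂V₂)/(γ − 1) with γ = 5/3.
P₁V₁ = 11433 J, P₂V₂ = 6399 J.
W = (11433 − 6399) / 0.6667 = 7551 J.

W ≈ 7550 J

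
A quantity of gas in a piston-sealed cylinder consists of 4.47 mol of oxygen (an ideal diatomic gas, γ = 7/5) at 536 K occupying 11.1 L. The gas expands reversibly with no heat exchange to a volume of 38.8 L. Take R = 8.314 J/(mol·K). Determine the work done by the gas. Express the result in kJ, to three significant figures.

Adiabatic: TV^(γ−1) = const with γ = 7/5.
T₂ = T₁ (V₁/V₂)^(γ−1) = 536 × (11.1/38.8)^0.4 = 536 × 0.6062 = 324.9 K.
W_by = nCᵥ(T₁ − T₂) = (4.47)(20.79)(536 − 324.9) = 19612 J.

W ≈ 19.6 kJ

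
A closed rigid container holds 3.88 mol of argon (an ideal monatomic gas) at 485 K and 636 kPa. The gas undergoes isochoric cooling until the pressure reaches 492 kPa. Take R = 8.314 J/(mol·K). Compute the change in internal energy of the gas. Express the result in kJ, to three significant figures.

Constant volume ⇒ W = 0, so Q = ΔU = nCᵥΔT with Cᵥ = 3R/2 = 12.47 J/(mol·K).
At constant V, T₂/T₁ = P₂/P₁ ⇒ ΔT = T₁(P₂/P₁ − 1) = 485·(492/636 − 1) = -109.8 K.
ΔU = (3.88)(12.47)(-109.8) = -5313 J.

ΔU ≈ -5.31 kJ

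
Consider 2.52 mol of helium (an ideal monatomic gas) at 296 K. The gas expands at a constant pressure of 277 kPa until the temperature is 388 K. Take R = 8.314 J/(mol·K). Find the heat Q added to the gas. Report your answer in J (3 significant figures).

Isobaric: W = nRΔT = (2.52)(8.314)(92) = 1928 J.
ΔU = nCᵥΔT with Cᵥ = 3R/2: ΔU = (2.52)(12.47)(92) = 2891 J.
Q = ΔU + W = 2891 + 1928 = 4819 J.

Q ≈ 4820 J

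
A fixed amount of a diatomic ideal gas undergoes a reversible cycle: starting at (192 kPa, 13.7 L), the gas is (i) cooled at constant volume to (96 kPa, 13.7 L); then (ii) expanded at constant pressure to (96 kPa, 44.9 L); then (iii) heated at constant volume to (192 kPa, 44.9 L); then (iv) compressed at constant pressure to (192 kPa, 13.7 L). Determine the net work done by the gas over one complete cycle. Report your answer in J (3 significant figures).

Constant-volume legs do no work.
W(ii) = (96)(44.9 − 13.7) = 2995 J; W(iv) = (192)(13.7 − 44.9) = -5990 J.
W_net = 2995 − 5990 = -2995 J (the counter-clockwise enclosed area).

W_net ≈ -3000 J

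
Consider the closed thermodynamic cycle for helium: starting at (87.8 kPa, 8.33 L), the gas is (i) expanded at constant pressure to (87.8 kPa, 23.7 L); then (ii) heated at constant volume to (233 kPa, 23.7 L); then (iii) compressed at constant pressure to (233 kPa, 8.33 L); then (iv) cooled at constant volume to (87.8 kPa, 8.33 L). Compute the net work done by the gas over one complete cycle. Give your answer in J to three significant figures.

W_net ≈ -2230 J

Constant-volume legs do no work.
W(i) = (87.8)(23.7 − 8.33) = 1349 J; W(iii) = (233)(8.33 − 23.7) = -3581 J.
W_net = 1349 − 3581 = -2232 J (the counter-clockwise enclosed area).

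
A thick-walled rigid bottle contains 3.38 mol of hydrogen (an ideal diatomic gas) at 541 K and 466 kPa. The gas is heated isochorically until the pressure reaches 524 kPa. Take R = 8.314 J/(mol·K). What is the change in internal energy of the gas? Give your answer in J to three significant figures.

ΔU ≈ 4730 J

Constant volume ⇒ W = 0, so Q = ΔU = nCᵥΔT with Cᵥ = 5R/2 = 20.79 J/(mol·K).
At constant V, T₂/T₁ = P₂/P₁ ⇒ ΔT = T₁(P₂/P₁ − 1) = 541·(524/466 − 1) = 67.33 K.
ΔU = (3.38)(20.79)(67.33) = 4730 J.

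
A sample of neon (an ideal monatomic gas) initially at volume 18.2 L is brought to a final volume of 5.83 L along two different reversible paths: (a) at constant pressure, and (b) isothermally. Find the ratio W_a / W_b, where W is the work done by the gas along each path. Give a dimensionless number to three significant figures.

Path (a) isobaric: W = P₁(V₂ − V₁) → W_a/(P₁V₁) = -0.6797.
Path (b) isothermal: W = P₁V₁ ln(V₂/V₁) → W_b/(P₁V₁) = -1.138.
W_a / W_b = -0.6797 / -1.138 = 0.597.

W_a / W_b ≈ 0.597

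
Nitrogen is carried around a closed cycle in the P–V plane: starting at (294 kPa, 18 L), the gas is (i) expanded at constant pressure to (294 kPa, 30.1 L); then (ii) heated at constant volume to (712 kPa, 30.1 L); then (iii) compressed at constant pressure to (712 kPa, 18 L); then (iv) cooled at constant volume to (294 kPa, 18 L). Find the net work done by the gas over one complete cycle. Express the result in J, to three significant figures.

Constant-volume legs do no work.
W(i) = (294)(30.1 − 18) = 3557 J; W(iii) = (712)(18 − 30.1) = -8615 J.
W_net = 3557 − 8615 = -5058 J (the counter-clockwise enclosed area).

W_net ≈ -5060 J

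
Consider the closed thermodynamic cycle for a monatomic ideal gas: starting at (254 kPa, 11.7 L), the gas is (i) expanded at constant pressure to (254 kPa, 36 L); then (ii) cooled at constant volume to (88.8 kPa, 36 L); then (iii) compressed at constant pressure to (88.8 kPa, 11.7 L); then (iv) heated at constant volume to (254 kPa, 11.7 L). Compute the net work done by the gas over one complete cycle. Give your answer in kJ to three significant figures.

W_net ≈ 4.01 kJ

Constant-volume legs do no work.
W(i) = (254)(36 − 11.7) = 6172 J; W(iii) = (88.8)(11.7 − 36) = -2158 J.
W_net = 6172 − 2158 = 4014 J (the clockwise enclosed area).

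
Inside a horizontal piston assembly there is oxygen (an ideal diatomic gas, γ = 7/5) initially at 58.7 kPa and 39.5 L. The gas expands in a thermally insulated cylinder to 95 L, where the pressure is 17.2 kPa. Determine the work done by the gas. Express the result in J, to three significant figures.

Adiabatic: W = (P₁V₁ − P₂V₂)/(γ − 1) with γ = 7/5.
P₁V₁ = 2319 J, P₂V₂ = 1634 J.
W = (2319 − 1634) / 0.4 = 1712 J.

W ≈ 1710 J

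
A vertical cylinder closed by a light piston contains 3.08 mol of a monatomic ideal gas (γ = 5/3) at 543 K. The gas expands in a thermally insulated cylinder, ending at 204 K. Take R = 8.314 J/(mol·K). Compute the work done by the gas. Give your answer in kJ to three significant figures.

W ≈ 13.0 kJ

Adiabatic ⇒ Q = 0, so W_by = −ΔU = nCᵥ(T₁ − T₂).
Cᵥ = 3R/2 = 12.47 J/(mol·K).
W = (3.08)(12.47)(543 − 204) = 13021 J.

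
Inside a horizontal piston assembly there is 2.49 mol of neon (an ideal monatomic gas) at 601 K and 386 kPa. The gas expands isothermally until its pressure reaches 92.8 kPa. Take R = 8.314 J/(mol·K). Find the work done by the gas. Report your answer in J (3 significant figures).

W ≈ 17700 J

Isothermal process: W = nRT ln(V₂/V₁) = nRT ln(P₁/P₂).
W = (2.49)(8.314)(601) × ln(386/92.8)
  = 12442 × ln(4.159) = 12442 × 1.425
W_by_gas = 17734 J.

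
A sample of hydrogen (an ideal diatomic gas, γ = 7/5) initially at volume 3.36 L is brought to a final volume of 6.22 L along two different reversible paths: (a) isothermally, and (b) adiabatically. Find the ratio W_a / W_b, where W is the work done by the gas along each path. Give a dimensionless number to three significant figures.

Path (a) isothermal: W = P₁V₁ ln(V₂/V₁) → W_a/(P₁V₁) = 0.6158.
Path (b) adiabatic: W = P₁V₁(1 − (V₁/V₂)^(γ−1))/(γ−1) → W_b/(P₁V₁) = 0.5458.
W_a / W_b = 0.6158 / 0.5458 = 1.128.

W_a / W_b ≈ 1.13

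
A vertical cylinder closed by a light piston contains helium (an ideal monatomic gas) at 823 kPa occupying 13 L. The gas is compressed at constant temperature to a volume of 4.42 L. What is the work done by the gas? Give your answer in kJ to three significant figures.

W ≈ -11.5 kJ

Isothermal: W = nRT ln(V₂/V₁) = P₁V₁ ln(V₂/V₁).
P₁V₁ = (823 kPa)(13 L) = 10699 J.
W = 10699 × ln(4.42/13) = 10699 × -1.079
W_by_gas = -11542 J.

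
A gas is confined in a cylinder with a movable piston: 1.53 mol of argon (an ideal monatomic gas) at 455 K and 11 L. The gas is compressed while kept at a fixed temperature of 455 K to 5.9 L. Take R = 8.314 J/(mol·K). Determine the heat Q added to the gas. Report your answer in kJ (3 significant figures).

Q ≈ -3.61 kJ

Isothermal ⇒ ΔU = 0, so Q = W = nRT ln(V₂/V₁).
Q = (1.53)(8.314)(455) ln(5.9/11) = 5788 × -0.6229 = -3605 J.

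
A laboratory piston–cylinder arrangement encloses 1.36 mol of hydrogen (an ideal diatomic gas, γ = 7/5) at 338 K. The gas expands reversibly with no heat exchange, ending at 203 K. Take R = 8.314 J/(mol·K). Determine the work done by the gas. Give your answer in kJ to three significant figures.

W ≈ 3.82 kJ

Adiabatic ⇒ Q = 0, so W_by = −ΔU = nCᵥ(T₁ − T₂).
Cᵥ = 5R/2 = 20.79 J/(mol·K).
W = (1.36)(20.79)(338 − 203) = 3816 J.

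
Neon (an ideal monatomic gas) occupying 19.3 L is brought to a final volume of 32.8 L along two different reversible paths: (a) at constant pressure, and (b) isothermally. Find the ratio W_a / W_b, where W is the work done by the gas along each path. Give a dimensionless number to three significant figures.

W_a / W_b ≈ 1.32

Path (a) isobaric: W = P₁(V₂ − V₁) → W_a/(P₁V₁) = 0.6995.
Path (b) isothermal: W = P₁V₁ ln(V₂/V₁) → W_b/(P₁V₁) = 0.5303.
W_a / W_b = 0.6995 / 0.5303 = 1.319.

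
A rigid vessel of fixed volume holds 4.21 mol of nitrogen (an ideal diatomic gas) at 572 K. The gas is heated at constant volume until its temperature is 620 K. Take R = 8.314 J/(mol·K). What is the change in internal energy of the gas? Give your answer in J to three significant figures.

Constant volume ⇒ W = 0, so Q = ΔU = nCᵥΔT with Cᵥ = 5R/2 = 20.79 J/(mol·K).
ΔU = (4.21)(20.79)(620 − 572) = 4200 J.

ΔU ≈ 4200 J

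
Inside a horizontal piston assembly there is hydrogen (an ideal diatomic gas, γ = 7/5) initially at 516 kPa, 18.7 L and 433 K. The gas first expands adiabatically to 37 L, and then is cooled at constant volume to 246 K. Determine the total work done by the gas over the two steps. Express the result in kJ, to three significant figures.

Step 1 (adiabatic): W = (P₁V₁ − P₂V₂)/(γ−1) = (9649 − 7344)/0.4 = 5762 J.
Step 2 (isochoric): W = 0 (constant volume).
W_total = 5762 + 0 = 5762 J.

W_total ≈ 5.76 kJ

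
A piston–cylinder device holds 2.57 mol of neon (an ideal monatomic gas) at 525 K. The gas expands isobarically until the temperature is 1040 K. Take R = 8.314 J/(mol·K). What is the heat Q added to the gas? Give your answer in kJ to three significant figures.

Isobaric: W = nRΔT = (2.57)(8.314)(515) = 11004 J.
ΔU = nCᵥΔT with Cᵥ = 3R/2: ΔU = (2.57)(12.47)(515) = 16506 J.
Q = ΔU + W = 16506 + 11004 = 27510 J.

Q ≈ 27.5 kJ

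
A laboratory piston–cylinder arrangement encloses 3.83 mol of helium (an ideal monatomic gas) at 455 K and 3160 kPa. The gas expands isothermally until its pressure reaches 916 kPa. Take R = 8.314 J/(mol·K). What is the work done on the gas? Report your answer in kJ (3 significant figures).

W ≈ -17.9 kJ

Isothermal process: W = nRT ln(V₂/V₁) = nRT ln(P₁/P₂).
W = (3.83)(8.314)(455) × ln(3160/916)
  = 14488 × ln(3.45) = 14488 × 1.238
W_by_gas = 17941 J; work on gas = −W_by = -17941 J.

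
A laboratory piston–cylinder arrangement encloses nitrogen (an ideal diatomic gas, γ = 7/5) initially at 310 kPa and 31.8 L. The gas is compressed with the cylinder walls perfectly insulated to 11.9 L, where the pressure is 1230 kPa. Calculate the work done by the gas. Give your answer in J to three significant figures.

Adiabatic: W = (P₁V₁ − P₂V₂)/(γ − 1) with γ = 7/5.
P₁V₁ = 9858 J, P₂V₂ = 14637 J.
W = (9858 − 14637) / 0.4 = -11948 J.

W ≈ -11900 J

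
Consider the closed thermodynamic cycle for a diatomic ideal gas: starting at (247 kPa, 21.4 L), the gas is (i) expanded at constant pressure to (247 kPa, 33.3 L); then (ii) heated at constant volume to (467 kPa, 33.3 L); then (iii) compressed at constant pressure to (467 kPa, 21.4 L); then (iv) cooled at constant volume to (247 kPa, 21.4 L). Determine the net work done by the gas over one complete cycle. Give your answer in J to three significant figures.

W_net ≈ -2620 J

Constant-volume legs do no work.
W(i) = (247)(33.3 − 21.4) = 2939 J; W(iii) = (467)(21.4 − 33.3) = -5557 J.
W_net = 2939 − 5557 = -2618 J (the counter-clockwise enclosed area).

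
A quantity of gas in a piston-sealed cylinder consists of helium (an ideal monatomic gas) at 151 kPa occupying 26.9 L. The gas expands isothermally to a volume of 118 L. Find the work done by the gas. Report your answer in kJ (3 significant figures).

W ≈ 6.01 kJ

Isothermal: W = nRT ln(V₂/V₁) = P₁V₁ ln(V₂/V₁).
P₁V₁ = (151 kPa)(26.9 L) = 4062 J.
W = 4062 × ln(118/26.9) = 4062 × 1.479
W_by_gas = 6006 J.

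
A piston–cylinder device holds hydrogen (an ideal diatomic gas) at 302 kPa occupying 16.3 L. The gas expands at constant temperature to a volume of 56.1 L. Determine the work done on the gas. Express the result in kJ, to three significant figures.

Isothermal: W = nRT ln(V₂/V₁) = P₁V₁ ln(V₂/V₁).
P₁V₁ = (302 kPa)(16.3 L) = 4923 J.
W = 4923 × ln(56.1/16.3) = 4923 × 1.236
W_by_gas = 6084 J; work on gas = −W_by = -6084 J.

W ≈ -6.08 kJ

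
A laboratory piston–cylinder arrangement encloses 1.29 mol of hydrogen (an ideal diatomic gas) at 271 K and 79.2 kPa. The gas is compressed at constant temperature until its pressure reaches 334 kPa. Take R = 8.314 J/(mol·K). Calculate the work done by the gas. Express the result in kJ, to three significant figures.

Isothermal process: W = nRT ln(V₂/V₁) = nRT ln(P₁/P₂).
W = (1.29)(8.314)(271) × ln(79.2/334)
  = 2906 × ln(0.2371) = 2906 × -1.439
W_by_gas = -4183 J.

W ≈ -4.18 kJ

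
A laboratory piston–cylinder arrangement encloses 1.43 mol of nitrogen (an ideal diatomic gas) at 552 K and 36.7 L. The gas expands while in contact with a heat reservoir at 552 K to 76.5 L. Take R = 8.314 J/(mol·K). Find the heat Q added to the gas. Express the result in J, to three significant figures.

Q ≈ 4820 J

Isothermal ⇒ ΔU = 0, so Q = W = nRT ln(V₂/V₁).
Q = (1.43)(8.314)(552) ln(76.5/36.7) = 6563 × 0.7345 = 4820 J.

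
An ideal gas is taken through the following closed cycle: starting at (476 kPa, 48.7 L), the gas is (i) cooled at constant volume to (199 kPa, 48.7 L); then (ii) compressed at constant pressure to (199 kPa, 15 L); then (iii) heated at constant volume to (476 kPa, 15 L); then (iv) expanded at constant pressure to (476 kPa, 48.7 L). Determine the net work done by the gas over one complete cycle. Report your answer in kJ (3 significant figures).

W_net ≈ 9.33 kJ

Constant-volume legs do no work.
W(ii) = (199)(15 − 48.7) = -6706 J; W(iv) = (476)(48.7 − 15) = 16041 J.
W_net = -6706 + 16041 = 9335 J (the clockwise enclosed area).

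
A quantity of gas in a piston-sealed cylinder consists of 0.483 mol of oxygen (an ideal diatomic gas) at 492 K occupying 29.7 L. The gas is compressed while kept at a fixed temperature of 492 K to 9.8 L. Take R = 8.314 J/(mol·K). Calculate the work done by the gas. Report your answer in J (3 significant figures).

W ≈ -2190 J

Isothermal: W = nRT ln(V₂/V₁).
W = (0.483)(8.314)(492) × ln(9.8/29.7)
  = 1976 × -1.109
W_by_gas = -2191 J.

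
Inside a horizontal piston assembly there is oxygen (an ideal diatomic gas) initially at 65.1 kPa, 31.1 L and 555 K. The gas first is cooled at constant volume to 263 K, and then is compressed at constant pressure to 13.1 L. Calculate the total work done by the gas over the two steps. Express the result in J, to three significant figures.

W_total ≈ -555 J

Step 1 (isochoric): W = 0 (constant volume).
After step 1: P = 30.85 kPa (V unchanged).
Step 2 (isobaric): W = PΔV = (30.85 kPa)(13.1 − 31.1 L) = -555.3 J.
W_total = 0 − 555.3 = -555.3 J.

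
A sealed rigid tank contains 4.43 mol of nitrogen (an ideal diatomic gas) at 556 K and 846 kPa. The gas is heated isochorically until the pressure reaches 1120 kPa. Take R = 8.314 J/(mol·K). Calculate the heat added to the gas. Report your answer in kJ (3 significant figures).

Constant volume ⇒ W = 0, so Q = ΔU = nCᵥΔT with Cᵥ = 5R/2 = 20.79 J/(mol·K).
At constant V, T₂/T₁ = P₂/P₁ ⇒ ΔT = T₁(P₂/P₁ − 1) = 556·(1120/846 − 1) = 180.1 K.
ΔU = (4.43)(20.79)(180.1) = 16581 J.

Q ≈ 16.6 kJ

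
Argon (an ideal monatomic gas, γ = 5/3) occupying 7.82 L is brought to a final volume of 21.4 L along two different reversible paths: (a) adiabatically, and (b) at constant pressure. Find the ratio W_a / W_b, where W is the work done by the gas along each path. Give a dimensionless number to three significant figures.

W_a / W_b ≈ 0.422

Path (a) adiabatic: W = P₁V₁(1 − (V₁/V₂)^(γ−1))/(γ−1) → W_a/(P₁V₁) = 0.7333.
Path (b) isobaric: W = P₁(V₂ − V₁) → W_b/(P₁V₁) = 1.737.
W_a / W_b = 0.7333 / 1.737 = 0.4223.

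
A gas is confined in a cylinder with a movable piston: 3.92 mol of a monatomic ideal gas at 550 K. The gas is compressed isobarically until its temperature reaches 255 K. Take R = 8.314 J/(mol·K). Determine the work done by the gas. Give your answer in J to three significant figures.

W ≈ -9610 J

Isobaric: W = P ΔV = nR ΔT.
W = (3.92)(8.314)(255 − 550) = -9614 J.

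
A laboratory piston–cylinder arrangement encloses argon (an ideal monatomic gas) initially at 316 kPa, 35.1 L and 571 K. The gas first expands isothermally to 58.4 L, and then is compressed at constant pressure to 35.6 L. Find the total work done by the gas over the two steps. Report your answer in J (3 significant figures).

W_total ≈ 1320 J

Step 1 (isothermal): W = P₁V₁ ln(V₂/V₁) = (11092) ln(58.4/35.1) = 5647 J.
After step 1: P = 189.9 kPa, V = 58.4 L, T = 571 K.
Step 2 (isobaric): W = PΔV = (189.9 kPa)(35.6 − 58.4 L) = -4330 J.
W_total = 5647 − 4330 = 1317 J.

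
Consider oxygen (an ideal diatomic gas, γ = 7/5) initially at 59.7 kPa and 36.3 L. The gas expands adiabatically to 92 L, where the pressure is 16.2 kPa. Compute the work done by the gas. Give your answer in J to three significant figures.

W ≈ 1690 J

Adiabatic: W = (P₁V₁ − P₂V₂)/(γ − 1) with γ = 7/5.
P₁V₁ = 2167 J, P₂V₂ = 1490 J.
W = (2167 − 1490) / 0.4 = 1692 J.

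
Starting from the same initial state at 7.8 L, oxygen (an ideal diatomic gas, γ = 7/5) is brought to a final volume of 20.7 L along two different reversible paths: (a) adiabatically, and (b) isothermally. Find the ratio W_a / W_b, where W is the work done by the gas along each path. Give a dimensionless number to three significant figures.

Path (a) adiabatic: W = P₁V₁(1 − (V₁/V₂)^(γ−1))/(γ−1) → W_a/(P₁V₁) = 0.808.
Path (b) isothermal: W = P₁V₁ ln(V₂/V₁) → W_b/(P₁V₁) = 0.976.
W_a / W_b = 0.808 / 0.976 = 0.8279.

W_a / W_b ≈ 0.828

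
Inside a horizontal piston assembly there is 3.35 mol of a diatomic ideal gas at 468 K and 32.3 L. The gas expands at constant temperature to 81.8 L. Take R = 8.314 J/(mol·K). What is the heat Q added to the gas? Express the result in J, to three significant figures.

Isothermal ⇒ ΔU = 0, so Q = W = nRT ln(V₂/V₁).
Q = (3.35)(8.314)(468) ln(81.8/32.3) = 13035 × 0.9292 = 12112 J.

Q ≈ 12100 J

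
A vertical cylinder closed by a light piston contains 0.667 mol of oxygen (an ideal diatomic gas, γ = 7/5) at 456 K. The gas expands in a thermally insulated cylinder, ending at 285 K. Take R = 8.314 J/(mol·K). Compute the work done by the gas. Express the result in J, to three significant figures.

Adiabatic ⇒ Q = 0, so W_by = −ΔU = nCᵥ(T₁ − T₂).
Cᵥ = 5R/2 = 20.79 J/(mol·K).
W = (0.667)(20.79)(456 − 285) = 2371 J.

W ≈ 2370 J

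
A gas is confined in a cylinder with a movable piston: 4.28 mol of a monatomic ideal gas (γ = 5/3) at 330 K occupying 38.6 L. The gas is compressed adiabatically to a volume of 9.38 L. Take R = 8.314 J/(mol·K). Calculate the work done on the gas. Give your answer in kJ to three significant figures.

W ≈ 27.6 kJ

Adiabatic: TV^(γ−1) = const with γ = 5/3.
T₂ = T₁ (V₁/V₂)^(γ−1) = 330 × (38.6/9.38)^0.667 = 330 × 2.568 = 847.4 K.
W_by = nCᵥ(T₁ − T₂) = (4.28)(12.47)(330 − 847.4) = -27618 J.
Work on gas = −W_by = 27618 J.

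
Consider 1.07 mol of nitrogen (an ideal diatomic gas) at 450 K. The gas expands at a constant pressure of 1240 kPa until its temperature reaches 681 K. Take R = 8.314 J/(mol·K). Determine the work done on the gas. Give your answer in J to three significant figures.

Isobaric: W = P ΔV = nR ΔT.
W = (1.07)(8.314)(681 − 450) = 2055 J.
Work on gas = −W_by = -2055 J.

W ≈ -2050 J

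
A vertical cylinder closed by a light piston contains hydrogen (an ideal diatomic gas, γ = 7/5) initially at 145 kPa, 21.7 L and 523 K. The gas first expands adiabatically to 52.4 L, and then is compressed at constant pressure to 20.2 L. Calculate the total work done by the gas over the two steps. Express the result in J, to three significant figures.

Step 1 (adiabatic): W = (P₁V₁ − P₂V₂)/(γ−1) = (3146 − 2211)/0.4 = 2338 J.
After step 1: P = 42.2 kPa, V = 52.4 L, T = 367.6 K.
Step 2 (isobaric): W = PΔV = (42.2 kPa)(20.2 − 52.4 L) = -1359 J.
W_total = 2338 − 1359 = 978.6 J.

W_total ≈ 979 J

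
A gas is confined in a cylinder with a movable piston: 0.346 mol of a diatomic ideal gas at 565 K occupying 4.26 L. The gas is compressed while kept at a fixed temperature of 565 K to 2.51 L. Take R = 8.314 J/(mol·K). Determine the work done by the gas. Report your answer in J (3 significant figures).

W ≈ -860 J

Isothermal: W = nRT ln(V₂/V₁).
W = (0.346)(8.314)(565) × ln(2.51/4.26)
  = 1625 × -0.529
W_by_gas = -859.8 J.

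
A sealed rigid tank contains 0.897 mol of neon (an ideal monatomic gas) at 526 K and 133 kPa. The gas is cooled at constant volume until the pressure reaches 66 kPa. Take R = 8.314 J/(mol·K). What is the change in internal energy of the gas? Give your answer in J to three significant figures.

Constant volume ⇒ W = 0, so Q = ΔU = nCᵥΔT with Cᵥ = 3R/2 = 12.47 J/(mol·K).
At constant V, T₂/T₁ = P₂/P₁ ⇒ ΔT = T₁(P₂/P₁ − 1) = 526·(66/133 − 1) = -265 K.
ΔU = (0.897)(12.47)(-265) = -2964 J.

ΔU ≈ -2960 J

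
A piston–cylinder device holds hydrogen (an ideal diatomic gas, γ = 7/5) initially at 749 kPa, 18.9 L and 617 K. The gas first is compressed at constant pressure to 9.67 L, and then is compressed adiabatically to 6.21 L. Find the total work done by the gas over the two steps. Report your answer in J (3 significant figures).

Step 1 (isobaric): W = PΔV = (749 kPa)(9.67 − 18.9 L) = -6913 J.
After step 1: P = 749 kPa, V = 9.67 L, T = 315.7 K.
Step 2 (adiabatic): W = (P₁V₁ − P₂V₂)/(γ−1) = (7243 − 8647)/0.4 = -3509 J.
W_total = -6913 − 3509 = -10423 J.

W_total ≈ -10400 J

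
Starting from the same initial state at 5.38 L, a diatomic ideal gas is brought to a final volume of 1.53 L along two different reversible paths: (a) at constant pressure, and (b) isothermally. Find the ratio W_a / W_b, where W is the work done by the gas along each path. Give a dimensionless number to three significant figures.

Path (a) isobaric: W = P₁(V₂ − V₁) → W_a/(P₁V₁) = -0.7156.
Path (b) isothermal: W = P₁V₁ ln(V₂/V₁) → W_b/(P₁V₁) = -1.257.
W_a / W_b = -0.7156 / -1.257 = 0.5691.

W_a / W_b ≈ 0.569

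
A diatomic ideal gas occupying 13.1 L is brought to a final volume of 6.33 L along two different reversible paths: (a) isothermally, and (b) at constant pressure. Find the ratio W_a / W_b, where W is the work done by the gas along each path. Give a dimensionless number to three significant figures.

W_a / W_b ≈ 1.41

Path (a) isothermal: W = P₁V₁ ln(V₂/V₁) → W_a/(P₁V₁) = -0.7273.
Path (b) isobaric: W = P₁(V₂ − V₁) → W_b/(P₁V₁) = -0.5168.
W_a / W_b = -0.7273 / -0.5168 = 1.407.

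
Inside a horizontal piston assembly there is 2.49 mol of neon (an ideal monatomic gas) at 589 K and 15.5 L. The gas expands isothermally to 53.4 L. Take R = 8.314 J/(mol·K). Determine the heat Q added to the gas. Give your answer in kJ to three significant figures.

Q ≈ 15.1 kJ

Isothermal ⇒ ΔU = 0, so Q = W = nRT ln(V₂/V₁).
Q = (2.49)(8.314)(589) ln(53.4/15.5) = 12193 × 1.237 = 15083 J.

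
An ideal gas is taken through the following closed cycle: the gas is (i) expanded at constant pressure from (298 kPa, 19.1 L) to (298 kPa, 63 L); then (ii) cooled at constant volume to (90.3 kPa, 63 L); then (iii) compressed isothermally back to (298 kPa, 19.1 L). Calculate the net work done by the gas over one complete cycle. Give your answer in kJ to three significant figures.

W_net ≈ 6.29 kJ

Leg (i): W = PΔV = (298)(63 − 19.1) = 13082 J.
Leg (ii): W = 0.
Leg (iii): W = PᵢVᵢ ln(V_f/Vᵢ) = (5689) ln(19.1/63) = -6789 J.
W_net = 13082 − 6789 = 6293 J.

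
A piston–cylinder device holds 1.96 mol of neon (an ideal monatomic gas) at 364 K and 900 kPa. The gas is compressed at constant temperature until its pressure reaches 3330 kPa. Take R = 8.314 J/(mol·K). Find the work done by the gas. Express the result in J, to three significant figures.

Isothermal process: W = nRT ln(V₂/V₁) = nRT ln(P₁/P₂).
W = (1.96)(8.314)(364) × ln(900/3330)
  = 5932 × ln(0.2703) = 5932 × -1.308
W_by_gas = -7760 J.

W ≈ -7760 J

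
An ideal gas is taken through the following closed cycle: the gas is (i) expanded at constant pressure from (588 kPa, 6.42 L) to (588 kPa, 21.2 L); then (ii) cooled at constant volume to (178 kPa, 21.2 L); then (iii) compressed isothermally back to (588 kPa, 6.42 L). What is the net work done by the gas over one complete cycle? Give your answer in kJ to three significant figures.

Leg (i): W = PΔV = (588)(21.2 − 6.42) = 8691 J.
Leg (ii): W = 0.
Leg (iii): W = PᵢVᵢ ln(V_f/Vᵢ) = (3774) ln(6.42/21.2) = -4508 J.
W_net = 8691 − 4508 = 4183 J.

W_net ≈ 4.18 kJ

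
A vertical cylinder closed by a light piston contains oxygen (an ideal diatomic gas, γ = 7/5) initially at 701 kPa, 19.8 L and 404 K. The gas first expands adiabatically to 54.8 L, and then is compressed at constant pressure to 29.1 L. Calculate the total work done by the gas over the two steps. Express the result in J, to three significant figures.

Step 1 (adiabatic): W = (P₁V₁ − P₂V₂)/(γ−1) = (13880 − 9237)/0.4 = 11607 J.
After step 1: P = 168.6 kPa, V = 54.8 L, T = 268.9 K.
Step 2 (isobaric): W = PΔV = (168.6 kPa)(29.1 − 54.8 L) = -4332 J.
W_total = 11607 − 4332 = 7275 J.

W_total ≈ 7270 J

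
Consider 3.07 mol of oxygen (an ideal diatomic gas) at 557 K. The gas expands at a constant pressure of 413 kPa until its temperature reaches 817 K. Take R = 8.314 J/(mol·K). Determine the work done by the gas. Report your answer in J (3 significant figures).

Isobaric: W = P ΔV = nR ΔT.
W = (3.07)(8.314)(817 − 557) = 6636 J.

W ≈ 6640 J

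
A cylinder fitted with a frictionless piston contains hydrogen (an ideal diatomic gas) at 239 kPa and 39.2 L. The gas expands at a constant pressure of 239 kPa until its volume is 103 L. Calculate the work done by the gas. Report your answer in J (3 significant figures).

Isobaric: W = P ΔV.
W = (239 kPa)(103 − 39.2 L) = (239)(63.8) = 15248 J.

W ≈ 15200 J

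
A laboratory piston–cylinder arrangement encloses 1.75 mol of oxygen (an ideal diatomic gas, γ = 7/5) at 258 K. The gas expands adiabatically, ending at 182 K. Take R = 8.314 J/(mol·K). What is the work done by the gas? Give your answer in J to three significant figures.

W ≈ 2760 J

Adiabatic ⇒ Q = 0, so W_by = −ΔU = nCᵥ(T₁ − T₂).
Cᵥ = 5R/2 = 20.79 J/(mol·K).
W = (1.75)(20.79)(258 − 182) = 2764 J.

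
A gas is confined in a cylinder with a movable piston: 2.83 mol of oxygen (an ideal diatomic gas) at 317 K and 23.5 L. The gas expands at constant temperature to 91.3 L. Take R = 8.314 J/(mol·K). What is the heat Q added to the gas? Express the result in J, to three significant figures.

Isothermal ⇒ ΔU = 0, so Q = W = nRT ln(V₂/V₁).
Q = (2.83)(8.314)(317) ln(91.3/23.5) = 7459 × 1.357 = 10122 J.

Q ≈ 10100 J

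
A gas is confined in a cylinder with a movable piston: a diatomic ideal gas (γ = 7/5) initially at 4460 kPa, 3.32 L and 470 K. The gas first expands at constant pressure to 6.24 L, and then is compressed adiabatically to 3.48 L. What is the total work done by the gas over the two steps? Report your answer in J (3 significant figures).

W_total ≈ -5280 J

Step 1 (isobaric): W = PΔV = (4460 kPa)(6.24 − 3.32 L) = 13023 J.
After step 1: P = 4460 kPa, V = 6.24 L, T = 883.4 K.
Step 2 (adiabatic): W = (P₁V₁ − P₂V₂)/(γ−1) = (27830 − 35153)/0.4 = -18306 J.
W_total = 13023 − 18306 = -5283 J.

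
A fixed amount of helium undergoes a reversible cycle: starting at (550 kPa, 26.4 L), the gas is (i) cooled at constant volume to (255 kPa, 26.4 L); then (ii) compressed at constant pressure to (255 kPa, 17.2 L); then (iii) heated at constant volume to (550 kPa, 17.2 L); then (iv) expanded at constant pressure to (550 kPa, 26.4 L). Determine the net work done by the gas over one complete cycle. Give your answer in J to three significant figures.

W_net ≈ 2710 J

Constant-volume legs do no work.
W(ii) = (255)(17.2 − 26.4) = -2346 J; W(iv) = (550)(26.4 − 17.2) = 5060 J.
W_net = -2346 + 5060 = 2714 J (the clockwise enclosed area).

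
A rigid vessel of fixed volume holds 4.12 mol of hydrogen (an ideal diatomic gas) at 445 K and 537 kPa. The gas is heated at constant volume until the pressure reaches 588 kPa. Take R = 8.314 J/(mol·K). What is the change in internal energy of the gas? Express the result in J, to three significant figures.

Constant volume ⇒ W = 0, so Q = ΔU = nCᵥΔT with Cᵥ = 5R/2 = 20.79 J/(mol·K).
At constant V, T₂/T₁ = P₂/P₁ ⇒ ΔT = T₁(P₂/P₁ − 1) = 445·(588/537 − 1) = 42.26 K.
ΔU = (4.12)(20.79)(42.26) = 3619 J.

ΔU ≈ 3620 J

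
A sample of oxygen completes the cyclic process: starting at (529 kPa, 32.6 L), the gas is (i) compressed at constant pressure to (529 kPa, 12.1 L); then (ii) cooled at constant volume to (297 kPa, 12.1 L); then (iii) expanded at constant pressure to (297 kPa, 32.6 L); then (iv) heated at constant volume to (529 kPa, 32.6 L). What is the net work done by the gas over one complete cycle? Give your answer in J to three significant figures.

Constant-volume legs do no work.
W(i) = (529)(12.1 − 32.6) = -10844 J; W(iii) = (297)(32.6 − 12.1) = 6088 J.
W_net = -10844 + 6088 = -4756 J (the counter-clockwise enclosed area).

W_net ≈ -4760 J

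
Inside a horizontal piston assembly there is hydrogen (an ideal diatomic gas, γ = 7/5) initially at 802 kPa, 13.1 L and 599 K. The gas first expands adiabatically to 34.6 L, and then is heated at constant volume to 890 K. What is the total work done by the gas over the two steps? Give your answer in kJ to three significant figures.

W_total ≈ 8.46 kJ

Step 1 (adiabatic): W = (P₁V₁ − P₂V₂)/(γ−1) = (10506 − 7124)/0.4 = 8456 J.
Step 2 (isochoric): W = 0 (constant volume).
W_total = 8456 + 0 = 8456 J.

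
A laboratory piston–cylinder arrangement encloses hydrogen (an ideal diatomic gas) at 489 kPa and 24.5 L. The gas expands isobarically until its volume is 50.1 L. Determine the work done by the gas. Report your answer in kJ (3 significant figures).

W ≈ 12.5 kJ

Isobaric: W = P ΔV.
W = (489 kPa)(50.1 − 24.5 L) = (489)(25.6) = 12518 J.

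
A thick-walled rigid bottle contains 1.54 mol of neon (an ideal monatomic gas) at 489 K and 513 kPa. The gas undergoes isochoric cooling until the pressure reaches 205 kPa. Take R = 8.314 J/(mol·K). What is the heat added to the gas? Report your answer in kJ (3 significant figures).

Q ≈ -5.64 kJ

Constant volume ⇒ W = 0, so Q = ΔU = nCᵥΔT with Cᵥ = 3R/2 = 12.47 J/(mol·K).
At constant V, T₂/T₁ = P₂/P₁ ⇒ ΔT = T₁(P₂/P₁ − 1) = 489·(205/513 − 1) = -293.6 K.
ΔU = (1.54)(12.47)(-293.6) = -5639 J.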